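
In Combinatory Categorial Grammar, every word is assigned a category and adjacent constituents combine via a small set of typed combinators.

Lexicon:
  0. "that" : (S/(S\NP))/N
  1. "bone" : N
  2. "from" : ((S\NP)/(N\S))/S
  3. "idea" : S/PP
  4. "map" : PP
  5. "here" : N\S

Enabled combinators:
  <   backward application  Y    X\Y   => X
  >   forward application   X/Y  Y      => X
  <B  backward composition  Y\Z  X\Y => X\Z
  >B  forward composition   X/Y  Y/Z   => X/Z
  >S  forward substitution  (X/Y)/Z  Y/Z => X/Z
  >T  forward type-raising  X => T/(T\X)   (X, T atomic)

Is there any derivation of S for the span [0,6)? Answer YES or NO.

YES

[0,6] S   >
  [0,2] S/(S\NP)   >
    [0,1] "that" : (S/(S\NP))/N
    [1,2] "bone" : N
  [2,6] S\NP   >
    [2,5] (S\NP)/(N\S)   >
      [2,3] "from" : ((S\NP)/(N\S))/S
      [3,5] S   >
        [3,4] "idea" : S/PP
        [4,5] "map" : PP
    [5,6] "here" : N\S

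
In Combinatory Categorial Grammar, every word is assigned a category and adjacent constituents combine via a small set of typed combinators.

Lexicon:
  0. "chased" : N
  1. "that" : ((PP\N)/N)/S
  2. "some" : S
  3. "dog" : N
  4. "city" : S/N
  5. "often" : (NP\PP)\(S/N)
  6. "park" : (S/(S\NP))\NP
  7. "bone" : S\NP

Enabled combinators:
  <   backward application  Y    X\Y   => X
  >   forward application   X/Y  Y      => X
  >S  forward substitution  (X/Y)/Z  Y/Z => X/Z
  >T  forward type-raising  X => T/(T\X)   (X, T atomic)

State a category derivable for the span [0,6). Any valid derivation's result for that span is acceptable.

NP

[0,8] S   >
  [0,7] S/(S\NP)   <
    [0,6] NP   <
      [0,4] PP   <
        [0,1] "chased" : N
        [1,4] PP\N   >
          [1,3] (PP\N)/N   >
            [1,2] "that" : ((PP\N)/N)/S
            [2,3] "some" : S
          [3,4] "dog" : N
      [4,6] NP\PP   <
        [4,5] "city" : S/N
        [5,6] "often" : (NP\PP)\(S/N)
    [6,7] "park" : (S/(S\NP))\NP
  [7,8] "bone" : S\NP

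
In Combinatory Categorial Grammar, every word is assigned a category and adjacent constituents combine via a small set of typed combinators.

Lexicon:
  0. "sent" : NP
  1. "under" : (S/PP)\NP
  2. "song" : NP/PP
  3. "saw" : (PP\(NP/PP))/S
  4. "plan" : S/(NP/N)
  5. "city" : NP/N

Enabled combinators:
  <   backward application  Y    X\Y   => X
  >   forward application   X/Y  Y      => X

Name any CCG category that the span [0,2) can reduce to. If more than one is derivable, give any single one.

S/PP

[0,6] S   >
  [0,2] S/PP   <
    [0,1] "sent" : NP
    [1,2] "under" : (S/PP)\NP
  [2,6] PP   <
    [2,3] "song" : NP/PP
    [3,6] PP\(NP/PP)   >
      [3,4] "saw" : (PP\(NP/PP))/S
      [4,6] S   >
        [4,5] "plan" : S/(NP/N)
        [5,6] "city" : NP/N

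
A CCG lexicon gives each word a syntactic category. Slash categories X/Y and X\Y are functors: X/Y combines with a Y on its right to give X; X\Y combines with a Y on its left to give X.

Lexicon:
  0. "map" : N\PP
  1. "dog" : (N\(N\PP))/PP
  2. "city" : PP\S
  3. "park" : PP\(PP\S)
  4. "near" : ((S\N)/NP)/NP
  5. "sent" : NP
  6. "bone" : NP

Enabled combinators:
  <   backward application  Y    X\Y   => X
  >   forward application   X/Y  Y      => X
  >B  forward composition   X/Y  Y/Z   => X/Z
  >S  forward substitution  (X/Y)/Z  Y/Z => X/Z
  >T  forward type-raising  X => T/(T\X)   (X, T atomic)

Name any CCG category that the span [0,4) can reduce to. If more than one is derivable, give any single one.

[0,7] S   <
  [0,4] N   <
    [0,1] "map" : N\PP
    [1,4] N\(N\PP)   >
      [1,2] "dog" : (N\(N\PP))/PP
      [2,4] PP   <
        [2,3] "city" : PP\S
        [3,4] "park" : PP\(PP\S)
  [4,7] S\N   >
    [4,6] (S\N)/NP   >
      [4,5] "near" : ((S\N)/NP)/NP
      [5,6] "sent" : NP
    [6,7] "bone" : NP

N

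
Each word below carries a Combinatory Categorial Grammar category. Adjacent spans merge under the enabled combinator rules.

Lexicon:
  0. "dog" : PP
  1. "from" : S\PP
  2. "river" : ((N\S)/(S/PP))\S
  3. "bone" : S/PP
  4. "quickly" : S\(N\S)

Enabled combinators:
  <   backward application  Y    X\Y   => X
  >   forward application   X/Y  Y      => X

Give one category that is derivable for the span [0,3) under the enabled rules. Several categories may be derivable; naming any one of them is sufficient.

(N\S)/(S/PP)

[0,5] S   <
  [0,4] N\S   >
    [0,3] (N\S)/(S/PP)   <
      [0,2] S   <
        [0,1] "dog" : PP
        [1,2] "from" : S\PP
      [2,3] "river" : ((N\S)/(S/PP))\S
    [3,4] "bone" : S/PP
  [4,5] "quickly" : S\(N\S)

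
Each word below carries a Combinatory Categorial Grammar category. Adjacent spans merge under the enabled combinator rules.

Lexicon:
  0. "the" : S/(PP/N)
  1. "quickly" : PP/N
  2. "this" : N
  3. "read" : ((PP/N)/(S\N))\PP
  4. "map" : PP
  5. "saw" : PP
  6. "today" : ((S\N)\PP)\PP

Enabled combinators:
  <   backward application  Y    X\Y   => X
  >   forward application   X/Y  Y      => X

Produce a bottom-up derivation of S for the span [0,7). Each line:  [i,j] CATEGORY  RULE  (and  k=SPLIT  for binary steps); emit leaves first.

[0,7] S   >
  [0,1] "the" : S/(PP/N)
  [1,7] PP/N   >
    [1,4] (PP/N)/(S\N)   <
      [1,3] PP   >
        [1,2] "quickly" : PP/N
        [2,3] "this" : N
      [3,4] "read" : ((PP/N)/(S\N))\PP
    [4,7] S\N   <
      [4,5] "map" : PP
      [5,7] (S\N)\PP   <
        [5,6] "saw" : PP
        [6,7] "today" : ((S\N)\PP)\PP

[0,1] S/(PP/N)  lex  "the"
[1,2] PP/N  lex  "quickly"
[2,3] N  lex  "this"
[1,3] PP  >  k=2
[3,4] ((PP/N)/(S\N))\PP  lex  "read"
[1,4] (PP/N)/(S\N)  <  k=3
[4,5] PP  lex  "map"
[5,6] PP  lex  "saw"
[6,7] ((S\N)\PP)\PP  lex  "today"
[5,7] (S\N)\PP  <  k=6
[4,7] S\N  <  k=5
[1,7] PP/N  >  k=4
[0,7] S  >  k=1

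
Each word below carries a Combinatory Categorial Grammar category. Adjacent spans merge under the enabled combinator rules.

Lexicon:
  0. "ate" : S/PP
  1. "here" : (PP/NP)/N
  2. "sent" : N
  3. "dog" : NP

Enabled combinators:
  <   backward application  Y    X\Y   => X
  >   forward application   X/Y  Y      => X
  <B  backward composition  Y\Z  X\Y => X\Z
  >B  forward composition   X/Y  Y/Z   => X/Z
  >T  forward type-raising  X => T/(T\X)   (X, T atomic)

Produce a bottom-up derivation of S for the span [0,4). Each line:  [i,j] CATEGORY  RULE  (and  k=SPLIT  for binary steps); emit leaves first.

[0,4] S   >
  [0,3] S/NP   >B
    [0,1] "ate" : S/PP
    [1,3] PP/NP   >
      [1,2] "here" : (PP/NP)/N
      [2,3] "sent" : N
  [3,4] "dog" : NP

[0,1] S/PP  lex  "ate"
[1,2] (PP/NP)/N  lex  "here"
[2,3] N  lex  "sent"
[1,3] PP/NP  >  k=2
[0,3] S/NP  >B  k=1
[3,4] NP  lex  "dog"
[0,4] S  >  k=3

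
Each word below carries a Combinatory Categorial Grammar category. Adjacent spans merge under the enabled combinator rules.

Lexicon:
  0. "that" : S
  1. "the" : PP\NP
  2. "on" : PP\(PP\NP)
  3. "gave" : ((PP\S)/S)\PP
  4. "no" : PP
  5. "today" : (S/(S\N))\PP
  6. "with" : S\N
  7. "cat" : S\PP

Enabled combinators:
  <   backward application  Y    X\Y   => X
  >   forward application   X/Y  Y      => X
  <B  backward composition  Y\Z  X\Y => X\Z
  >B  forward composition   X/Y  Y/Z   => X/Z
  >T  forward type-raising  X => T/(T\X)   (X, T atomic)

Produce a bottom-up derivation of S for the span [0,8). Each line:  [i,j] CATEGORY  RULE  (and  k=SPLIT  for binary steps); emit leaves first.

[0,1] S  lex  "that"
[1,2] PP\NP  lex  "the"
[2,3] PP\(PP\NP)  lex  "on"
[1,3] PP  <  k=2
[3,4] ((PP\S)/S)\PP  lex  "gave"
[1,4] (PP\S)/S  <  k=3
[4,5] PP  lex  "no"
[5,6] (S/(S\N))\PP  lex  "today"
[4,6] S/(S\N)  <  k=5
[6,7] S\N  lex  "with"
[4,7] S  >  k=6
[1,7] PP\S  >  k=4
[0,7] PP  <  k=1
[7,8] S\PP  lex  "cat"
[0,8] S  <  k=7

[0,8] S   <
  [0,7] PP   <
    [0,1] "that" : S
    [1,7] PP\S   >
      [1,4] (PP\S)/S   <
        [1,3] PP   <
          [1,2] "the" : PP\NP
          [2,3] "on" : PP\(PP\NP)
        [3,4] "gave" : ((PP\S)/S)\PP
      [4,7] S   >
        [4,6] S/(S\N)   <
          [4,5] "no" : PP
          [5,6] "today" : (S/(S\N))\PP
        [6,7] "with" : S\N
  [7,8] "cat" : S\PP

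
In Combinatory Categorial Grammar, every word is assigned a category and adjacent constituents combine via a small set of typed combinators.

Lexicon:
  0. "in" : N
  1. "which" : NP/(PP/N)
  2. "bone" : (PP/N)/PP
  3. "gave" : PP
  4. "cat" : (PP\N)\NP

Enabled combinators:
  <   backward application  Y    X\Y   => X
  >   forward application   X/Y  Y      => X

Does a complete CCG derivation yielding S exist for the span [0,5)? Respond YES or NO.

NO

N NP/(PP/N) (PP/N)/PP PP (PP\N)\NP
CKY chart[0,5] = {PP}; S ∉ chart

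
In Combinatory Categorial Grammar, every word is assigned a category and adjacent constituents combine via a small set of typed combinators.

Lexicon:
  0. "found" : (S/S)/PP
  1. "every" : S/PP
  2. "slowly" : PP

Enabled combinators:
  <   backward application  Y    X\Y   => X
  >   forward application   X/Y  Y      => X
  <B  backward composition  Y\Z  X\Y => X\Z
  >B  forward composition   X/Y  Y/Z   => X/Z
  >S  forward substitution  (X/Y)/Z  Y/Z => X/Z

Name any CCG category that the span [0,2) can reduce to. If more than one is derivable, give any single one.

[0,3] S   >
  [0,2] S/PP   >S
    [0,1] "found" : (S/S)/PP
    [1,2] "every" : S/PP
  [2,3] "slowly" : PP

S/PP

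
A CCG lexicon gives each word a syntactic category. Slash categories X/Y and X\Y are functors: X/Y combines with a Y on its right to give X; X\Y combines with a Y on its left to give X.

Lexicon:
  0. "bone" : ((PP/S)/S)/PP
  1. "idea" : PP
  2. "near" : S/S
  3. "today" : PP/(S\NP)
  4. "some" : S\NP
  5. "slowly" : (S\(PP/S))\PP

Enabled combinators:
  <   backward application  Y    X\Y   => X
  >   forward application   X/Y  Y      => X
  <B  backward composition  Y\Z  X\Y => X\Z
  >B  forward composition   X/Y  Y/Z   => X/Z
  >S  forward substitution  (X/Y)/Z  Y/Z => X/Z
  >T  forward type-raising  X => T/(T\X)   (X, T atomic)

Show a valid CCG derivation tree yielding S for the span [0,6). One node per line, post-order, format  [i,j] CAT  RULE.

[0,6] S   <
  [0,3] PP/S   >S
    [0,2] (PP/S)/S   >
      [0,1] "bone" : ((PP/S)/S)/PP
      [1,2] "idea" : PP
    [2,3] "near" : S/S
  [3,6] S\(PP/S)   <
    [3,5] PP   >
      [3,4] "today" : PP/(S\NP)
      [4,5] "some" : S\NP
    [5,6] "slowly" : (S\(PP/S))\PP

[0,1] ((PP/S)/S)/PP  lex  "bone"
[1,2] PP  lex  "idea"
[0,2] (PP/S)/S  >  k=1
[2,3] S/S  lex  "near"
[0,3] PP/S  >S  k=2
[3,4] PP/(S\NP)  lex  "today"
[4,5] S\NP  lex  "some"
[3,5] PP  >  k=4
[5,6] (S\(PP/S))\PP  lex  "slowly"
[3,6] S\(PP/S)  <  k=5
[0,6] S  <  k=3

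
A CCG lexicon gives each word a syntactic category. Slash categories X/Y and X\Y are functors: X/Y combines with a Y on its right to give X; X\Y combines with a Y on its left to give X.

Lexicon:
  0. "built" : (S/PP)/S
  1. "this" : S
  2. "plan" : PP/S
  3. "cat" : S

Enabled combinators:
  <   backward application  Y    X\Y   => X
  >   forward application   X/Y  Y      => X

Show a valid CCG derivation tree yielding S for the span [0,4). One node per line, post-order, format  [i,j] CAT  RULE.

[0,1] (S/PP)/S  lex  "built"
[1,2] S  lex  "this"
[0,2] S/PP  >  k=1
[2,3] PP/S  lex  "plan"
[3,4] S  lex  "cat"
[2,4] PP  >  k=3
[0,4] S  >  k=2

[0,4] S   >
  [0,2] S/PP   >
    [0,1] "built" : (S/PP)/S
    [1,2] "this" : S
  [2,4] PP   >
    [2,3] "plan" : PP/S
    [3,4] "cat" : S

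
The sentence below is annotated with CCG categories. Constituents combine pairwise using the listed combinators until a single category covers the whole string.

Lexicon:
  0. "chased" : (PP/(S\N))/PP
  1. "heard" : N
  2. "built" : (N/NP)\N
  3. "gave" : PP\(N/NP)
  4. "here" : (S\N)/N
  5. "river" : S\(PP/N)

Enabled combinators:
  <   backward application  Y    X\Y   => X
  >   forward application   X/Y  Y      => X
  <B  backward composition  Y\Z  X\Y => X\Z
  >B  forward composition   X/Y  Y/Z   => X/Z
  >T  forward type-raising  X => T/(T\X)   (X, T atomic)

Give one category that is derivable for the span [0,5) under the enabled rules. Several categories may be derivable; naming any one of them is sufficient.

PP/N

[0,6] S   <
  [0,5] PP/N   >B
    [0,4] PP/(S\N)   >
      [0,1] "chased" : (PP/(S\N))/PP
      [1,4] PP   <
        [1,3] N/NP   <
          [1,2] "heard" : N
          [2,3] "built" : (N/NP)\N
        [3,4] "gave" : PP\(N/NP)
    [4,5] "here" : (S\N)/N
  [5,6] "river" : S\(PP/N)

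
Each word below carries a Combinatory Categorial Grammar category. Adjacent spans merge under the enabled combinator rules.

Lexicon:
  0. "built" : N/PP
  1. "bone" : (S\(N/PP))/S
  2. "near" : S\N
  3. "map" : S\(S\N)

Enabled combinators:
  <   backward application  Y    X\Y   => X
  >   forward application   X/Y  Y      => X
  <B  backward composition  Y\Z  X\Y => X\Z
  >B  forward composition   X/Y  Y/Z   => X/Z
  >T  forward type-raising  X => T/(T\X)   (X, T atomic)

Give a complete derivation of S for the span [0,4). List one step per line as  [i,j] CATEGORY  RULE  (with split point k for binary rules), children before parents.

[0,4] S   <
  [0,1] "built" : N/PP
  [1,4] S\(N/PP)   >
    [1,2] "bone" : (S\(N/PP))/S
    [2,4] S   <
      [2,3] "near" : S\N
      [3,4] "map" : S\(S\N)

[0,1] N/PP  lex  "built"
[1,2] (S\(N/PP))/S  lex  "bone"
[2,3] S\N  lex  "near"
[3,4] S\(S\N)  lex  "map"
[2,4] S  <  k=3
[1,4] S\(N/PP)  >  k=2
[0,4] S  <  k=1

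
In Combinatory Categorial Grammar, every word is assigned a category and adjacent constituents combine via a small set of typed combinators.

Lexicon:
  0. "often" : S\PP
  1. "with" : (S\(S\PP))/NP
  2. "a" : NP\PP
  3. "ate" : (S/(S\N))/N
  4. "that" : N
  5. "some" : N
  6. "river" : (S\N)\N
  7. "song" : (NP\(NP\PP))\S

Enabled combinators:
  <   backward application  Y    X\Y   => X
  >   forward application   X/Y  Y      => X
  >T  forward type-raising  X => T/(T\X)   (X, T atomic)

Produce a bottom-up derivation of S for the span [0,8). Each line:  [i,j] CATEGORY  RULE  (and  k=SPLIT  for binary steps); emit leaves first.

[0,1] S\PP  lex  "often"
[1,2] (S\(S\PP))/NP  lex  "with"
[2,3] NP\PP  lex  "a"
[3,4] (S/(S\N))/N  lex  "ate"
[4,5] N  lex  "that"
[3,5] S/(S\N)  >  k=4
[5,6] N  lex  "some"
[6,7] (S\N)\N  lex  "river"
[5,7] S\N  <  k=6
[3,7] S  >  k=5
[7,8] (NP\(NP\PP))\S  lex  "song"
[3,8] NP\(NP\PP)  <  k=7
[2,8] NP  <  k=3
[1,8] S\(S\PP)  >  k=2
[0,8] S  <  k=1

[0,8] S   <
  [0,1] "often" : S\PP
  [1,8] S\(S\PP)   >
    [1,2] "with" : (S\(S\PP))/NP
    [2,8] NP   <
      [2,3] "a" : NP\PP
      [3,8] NP\(NP\PP)   <
        [3,7] S   >
          [3,5] S/(S\N)   >
            [3,4] "ate" : (S/(S\N))/N
            [4,5] "that" : N
          [5,7] S\N   <
            [5,6] "some" : N
            [6,7] "river" : (S\N)\N
        [7,8] "song" : (NP\(NP\PP))\S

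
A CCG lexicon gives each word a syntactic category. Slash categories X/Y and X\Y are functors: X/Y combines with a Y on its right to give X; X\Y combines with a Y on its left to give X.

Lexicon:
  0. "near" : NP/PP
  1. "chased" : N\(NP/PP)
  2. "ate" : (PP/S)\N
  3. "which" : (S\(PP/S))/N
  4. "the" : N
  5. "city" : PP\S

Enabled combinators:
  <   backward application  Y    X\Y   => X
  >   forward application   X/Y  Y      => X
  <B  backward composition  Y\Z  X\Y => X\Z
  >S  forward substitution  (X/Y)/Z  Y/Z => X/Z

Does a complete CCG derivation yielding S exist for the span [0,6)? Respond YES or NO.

NO

NP/PP N\(NP/PP) (PP/S)\N (S\(PP/S))/N N PP\S
CKY chart[0,6] = {PP}; S ∉ chart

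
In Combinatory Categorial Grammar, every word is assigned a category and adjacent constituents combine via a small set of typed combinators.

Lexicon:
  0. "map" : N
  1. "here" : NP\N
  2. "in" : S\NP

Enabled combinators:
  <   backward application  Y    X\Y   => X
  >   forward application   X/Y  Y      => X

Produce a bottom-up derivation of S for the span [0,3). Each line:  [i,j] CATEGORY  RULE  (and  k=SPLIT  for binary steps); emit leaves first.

[0,3] S   <
  [0,2] NP   <
    [0,1] "map" : N
    [1,2] "here" : NP\N
  [2,3] "in" : S\NP

[0,1] N  lex  "map"
[1,2] NP\N  lex  "here"
[0,2] NP  <  k=1
[2,3] S\NP  lex  "in"
[0,3] S  <  k=2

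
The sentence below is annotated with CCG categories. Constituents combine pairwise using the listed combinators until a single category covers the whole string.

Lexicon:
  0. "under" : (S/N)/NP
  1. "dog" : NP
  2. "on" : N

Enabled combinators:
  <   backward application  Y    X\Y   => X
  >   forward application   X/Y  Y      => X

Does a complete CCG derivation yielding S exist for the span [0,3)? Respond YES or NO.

[0,3] S   >
  [0,2] S/N   >
    [0,1] "under" : (S/N)/NP
    [1,2] "dog" : NP
  [2,3] "on" : N

YES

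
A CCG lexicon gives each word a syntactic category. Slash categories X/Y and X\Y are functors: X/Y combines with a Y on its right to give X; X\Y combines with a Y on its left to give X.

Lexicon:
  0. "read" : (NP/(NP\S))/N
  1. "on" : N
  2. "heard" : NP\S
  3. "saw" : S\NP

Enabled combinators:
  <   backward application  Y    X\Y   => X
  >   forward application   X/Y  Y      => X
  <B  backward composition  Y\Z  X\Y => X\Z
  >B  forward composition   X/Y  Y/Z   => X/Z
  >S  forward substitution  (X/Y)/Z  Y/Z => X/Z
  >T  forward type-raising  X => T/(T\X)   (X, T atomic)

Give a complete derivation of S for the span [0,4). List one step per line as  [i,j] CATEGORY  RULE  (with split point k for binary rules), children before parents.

[0,4] S   <
  [0,3] NP   >
    [0,2] NP/(NP\S)   >
      [0,1] "read" : (NP/(NP\S))/N
      [1,2] "on" : N
    [2,3] "heard" : NP\S
  [3,4] "saw" : S\NP

[0,1] (NP/(NP\S))/N  lex  "read"
[1,2] N  lex  "on"
[0,2] NP/(NP\S)  >  k=1
[2,3] NP\S  lex  "heard"
[0,3] NP  >  k=2
[3,4] S\NP  lex  "saw"
[0,4] S  <  k=3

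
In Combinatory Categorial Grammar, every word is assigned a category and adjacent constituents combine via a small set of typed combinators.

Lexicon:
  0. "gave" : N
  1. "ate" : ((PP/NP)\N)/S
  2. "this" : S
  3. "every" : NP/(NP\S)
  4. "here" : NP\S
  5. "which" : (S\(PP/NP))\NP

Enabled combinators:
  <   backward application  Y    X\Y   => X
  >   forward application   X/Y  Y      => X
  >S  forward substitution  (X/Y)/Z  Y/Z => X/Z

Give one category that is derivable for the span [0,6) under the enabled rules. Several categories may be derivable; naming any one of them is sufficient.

[0,6] S   <
  [0,3] PP/NP   <
    [0,1] "gave" : N
    [1,3] (PP/NP)\N   >
      [1,2] "ate" : ((PP/NP)\N)/S
      [2,3] "this" : S
  [3,6] S\(PP/NP)   <
    [3,5] NP   >
      [3,4] "every" : NP/(NP\S)
      [4,5] "here" : NP\S
    [5,6] "which" : (S\(PP/NP))\NP

S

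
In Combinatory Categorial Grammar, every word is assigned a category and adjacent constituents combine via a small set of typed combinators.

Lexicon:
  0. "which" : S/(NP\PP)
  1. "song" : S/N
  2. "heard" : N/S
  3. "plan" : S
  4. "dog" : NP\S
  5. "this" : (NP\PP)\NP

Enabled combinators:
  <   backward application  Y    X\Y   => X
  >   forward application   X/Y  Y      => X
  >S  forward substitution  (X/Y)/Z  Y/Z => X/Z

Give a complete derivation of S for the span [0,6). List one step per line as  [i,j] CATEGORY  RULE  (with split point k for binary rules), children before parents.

[0,6] S   >
  [0,1] "which" : S/(NP\PP)
  [1,6] NP\PP   <
    [1,5] NP   <
      [1,4] S   >
        [1,2] "song" : S/N
        [2,4] N   >
          [2,3] "heard" : N/S
          [3,4] "plan" : S
      [4,5] "dog" : NP\S
    [5,6] "this" : (NP\PP)\NP

[0,1] S/(NP\PP)  lex  "which"
[1,2] S/N  lex  "song"
[2,3] N/S  lex  "heard"
[3,4] S  lex  "plan"
[2,4] N  >  k=3
[1,4] S  >  k=2
[4,5] NP\S  lex  "dog"
[1,5] NP  <  k=4
[5,6] (NP\PP)\NP  lex  "this"
[1,6] NP\PP  <  k=5
[0,6] S  >  k=1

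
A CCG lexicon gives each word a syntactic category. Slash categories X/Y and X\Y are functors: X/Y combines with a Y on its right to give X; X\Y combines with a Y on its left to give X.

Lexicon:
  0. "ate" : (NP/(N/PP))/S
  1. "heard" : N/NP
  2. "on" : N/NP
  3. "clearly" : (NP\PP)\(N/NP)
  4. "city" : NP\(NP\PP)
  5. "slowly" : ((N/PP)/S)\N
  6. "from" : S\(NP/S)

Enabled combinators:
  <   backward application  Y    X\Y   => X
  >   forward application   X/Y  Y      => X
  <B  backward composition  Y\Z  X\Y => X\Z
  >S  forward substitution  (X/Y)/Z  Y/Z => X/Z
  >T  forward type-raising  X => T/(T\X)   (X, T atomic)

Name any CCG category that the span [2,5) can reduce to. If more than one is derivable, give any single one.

NP

[0,7] S   <
  [0,6] NP/S   >S
    [0,1] "ate" : (NP/(N/PP))/S
    [1,6] (N/PP)/S   <
      [1,5] N   >
        [1,2] "heard" : N/NP
        [2,5] NP   <
          [2,4] NP\PP   <
            [2,3] "on" : N/NP
            [3,4] "clearly" : (NP\PP)\(N/NP)
          [4,5] "city" : NP\(NP\PP)
      [5,6] "slowly" : ((N/PP)/S)\N
  [6,7] "from" : S\(NP/S)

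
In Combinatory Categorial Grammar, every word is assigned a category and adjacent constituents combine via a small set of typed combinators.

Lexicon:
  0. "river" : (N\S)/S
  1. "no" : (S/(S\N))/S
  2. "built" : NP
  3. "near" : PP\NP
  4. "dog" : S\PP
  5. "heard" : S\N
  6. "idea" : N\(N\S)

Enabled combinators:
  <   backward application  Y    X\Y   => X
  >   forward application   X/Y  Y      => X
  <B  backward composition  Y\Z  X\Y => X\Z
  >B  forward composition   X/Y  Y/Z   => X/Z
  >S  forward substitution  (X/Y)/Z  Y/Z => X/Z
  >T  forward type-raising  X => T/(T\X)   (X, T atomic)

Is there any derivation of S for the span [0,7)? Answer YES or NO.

NO

(N\S)/S (S/(S\N))/S NP PP\NP S\PP S\N N\(N\S)
CKY chart[0,7] = {N, N/(N\N), NP/(NP\N), PP/(PP\N), S/(S\N)}; S ∉ chart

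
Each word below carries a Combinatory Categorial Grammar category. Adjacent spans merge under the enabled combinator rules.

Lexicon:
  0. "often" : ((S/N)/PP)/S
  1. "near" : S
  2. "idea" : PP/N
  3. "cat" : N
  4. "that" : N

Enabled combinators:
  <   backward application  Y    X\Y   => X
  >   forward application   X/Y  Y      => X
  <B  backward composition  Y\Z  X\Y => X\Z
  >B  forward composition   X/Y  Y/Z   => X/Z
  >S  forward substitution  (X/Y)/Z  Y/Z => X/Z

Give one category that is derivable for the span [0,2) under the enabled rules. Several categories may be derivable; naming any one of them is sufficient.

(S/N)/PP

[0,5] S   >
  [0,4] S/N   >
    [0,2] (S/N)/PP   >
      [0,1] "often" : ((S/N)/PP)/S
      [1,2] "near" : S
    [2,4] PP   >
      [2,3] "idea" : PP/N
      [3,4] "cat" : N
  [4,5] "that" : N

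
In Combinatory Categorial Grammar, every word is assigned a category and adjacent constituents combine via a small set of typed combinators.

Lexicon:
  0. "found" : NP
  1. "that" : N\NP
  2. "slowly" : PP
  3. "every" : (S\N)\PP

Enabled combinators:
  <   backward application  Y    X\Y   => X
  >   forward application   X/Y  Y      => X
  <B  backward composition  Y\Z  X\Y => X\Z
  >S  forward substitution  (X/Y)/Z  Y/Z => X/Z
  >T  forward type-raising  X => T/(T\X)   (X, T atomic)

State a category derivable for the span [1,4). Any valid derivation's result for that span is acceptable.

S\NP

[0,4] S   >
  [0,1] S/(S\NP)   >T
    [0,1] "found" : NP
  [1,4] S\NP   <B
    [1,2] "that" : N\NP
    [2,4] S\N   <
      [2,3] "slowly" : PP
      [3,4] "every" : (S\N)\PP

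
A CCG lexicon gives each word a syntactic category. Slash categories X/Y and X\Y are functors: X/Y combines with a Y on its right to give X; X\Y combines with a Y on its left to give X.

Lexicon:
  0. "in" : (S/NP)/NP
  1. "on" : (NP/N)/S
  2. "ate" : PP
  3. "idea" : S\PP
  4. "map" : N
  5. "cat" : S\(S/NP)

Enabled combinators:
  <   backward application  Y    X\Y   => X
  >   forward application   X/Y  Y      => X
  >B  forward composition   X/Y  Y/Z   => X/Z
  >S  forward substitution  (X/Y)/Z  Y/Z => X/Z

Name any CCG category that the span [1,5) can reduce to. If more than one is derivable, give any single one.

[0,6] S   <
  [0,5] S/NP   >
    [0,1] "in" : (S/NP)/NP
    [1,5] NP   >
      [1,4] NP/N   >
        [1,2] "on" : (NP/N)/S
        [2,4] S   <
          [2,3] "ate" : PP
          [3,4] "idea" : S\PP
      [4,5] "map" : N
  [5,6] "cat" : S\(S/NP)

NP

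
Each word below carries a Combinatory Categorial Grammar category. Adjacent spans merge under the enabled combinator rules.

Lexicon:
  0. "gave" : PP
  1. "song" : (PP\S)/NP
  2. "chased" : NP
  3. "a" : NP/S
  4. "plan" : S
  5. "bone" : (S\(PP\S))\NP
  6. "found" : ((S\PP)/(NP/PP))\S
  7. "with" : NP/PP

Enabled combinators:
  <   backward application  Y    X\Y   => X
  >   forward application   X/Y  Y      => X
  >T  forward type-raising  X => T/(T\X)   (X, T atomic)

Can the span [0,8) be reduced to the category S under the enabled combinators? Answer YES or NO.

[0,8] S   >
  [0,1] S/(S\PP)   >T
    [0,1] "gave" : PP
  [1,8] S\PP   >
    [1,7] (S\PP)/(NP/PP)   <
      [1,6] S   <
        [1,3] PP\S   >
          [1,2] "song" : (PP\S)/NP
          [2,3] "chased" : NP
        [3,6] S\(PP\S)   <
          [3,5] NP   >
            [3,4] "a" : NP/S
            [4,5] "plan" : S
          [5,6] "bone" : (S\(PP\S))\NP
      [6,7] "found" : ((S\PP)/(NP/PP))\S
    [7,8] "with" : NP/PP

YES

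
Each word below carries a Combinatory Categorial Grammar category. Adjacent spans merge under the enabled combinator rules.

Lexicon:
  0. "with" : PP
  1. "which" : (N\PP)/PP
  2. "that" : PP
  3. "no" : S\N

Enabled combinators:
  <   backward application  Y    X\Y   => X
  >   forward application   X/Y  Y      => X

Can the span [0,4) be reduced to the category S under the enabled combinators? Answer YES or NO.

YES

[0,4] S   <
  [0,3] N   <
    [0,1] "with" : PP
    [1,3] N\PP   >
      [1,2] "which" : (N\PP)/PP
      [2,3] "that" : PP
  [3,4] "no" : S\N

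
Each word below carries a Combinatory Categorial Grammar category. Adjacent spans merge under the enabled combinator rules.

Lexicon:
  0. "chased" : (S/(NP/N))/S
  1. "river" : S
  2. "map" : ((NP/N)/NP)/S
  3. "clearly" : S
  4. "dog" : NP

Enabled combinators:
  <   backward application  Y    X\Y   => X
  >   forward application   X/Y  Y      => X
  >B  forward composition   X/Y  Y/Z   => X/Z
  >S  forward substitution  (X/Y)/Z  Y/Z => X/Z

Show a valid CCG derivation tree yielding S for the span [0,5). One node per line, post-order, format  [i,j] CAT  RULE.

[0,5] S   >
  [0,2] S/(NP/N)   >
    [0,1] "chased" : (S/(NP/N))/S
    [1,2] "river" : S
  [2,5] NP/N   >
    [2,4] (NP/N)/NP   >
      [2,3] "map" : ((NP/N)/NP)/S
      [3,4] "clearly" : S
    [4,5] "dog" : NP

[0,1] (S/(NP/N))/S  lex  "chased"
[1,2] S  lex  "river"
[0,2] S/(NP/N)  >  k=1
[2,3] ((NP/N)/NP)/S  lex  "map"
[3,4] S  lex  "clearly"
[2,4] (NP/N)/NP  >  k=3
[4,5] NP  lex  "dog"
[2,5] NP/N  >  k=4
[0,5] S  >  k=2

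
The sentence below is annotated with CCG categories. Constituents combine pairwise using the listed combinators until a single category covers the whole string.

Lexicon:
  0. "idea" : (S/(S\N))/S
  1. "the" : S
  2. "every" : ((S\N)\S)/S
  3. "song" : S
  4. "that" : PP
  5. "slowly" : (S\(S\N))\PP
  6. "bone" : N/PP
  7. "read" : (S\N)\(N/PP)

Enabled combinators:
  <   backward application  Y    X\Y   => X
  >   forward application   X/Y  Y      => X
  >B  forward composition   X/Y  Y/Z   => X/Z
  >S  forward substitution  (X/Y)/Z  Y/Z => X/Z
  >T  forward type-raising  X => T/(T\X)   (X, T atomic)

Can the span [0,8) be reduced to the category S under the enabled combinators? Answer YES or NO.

YES

[0,8] S   >
  [0,6] S/(S\N)   >
    [0,1] "idea" : (S/(S\N))/S
    [1,6] S   <
      [1,4] S\N   <
        [1,2] "the" : S
        [2,4] (S\N)\S   >
          [2,3] "every" : ((S\N)\S)/S
          [3,4] "song" : S
      [4,6] S\(S\N)   <
        [4,5] "that" : PP
        [5,6] "slowly" : (S\(S\N))\PP
  [6,8] S\N   <
    [6,7] "bone" : N/PP
    [7,8] "read" : (S\N)\(N/PP)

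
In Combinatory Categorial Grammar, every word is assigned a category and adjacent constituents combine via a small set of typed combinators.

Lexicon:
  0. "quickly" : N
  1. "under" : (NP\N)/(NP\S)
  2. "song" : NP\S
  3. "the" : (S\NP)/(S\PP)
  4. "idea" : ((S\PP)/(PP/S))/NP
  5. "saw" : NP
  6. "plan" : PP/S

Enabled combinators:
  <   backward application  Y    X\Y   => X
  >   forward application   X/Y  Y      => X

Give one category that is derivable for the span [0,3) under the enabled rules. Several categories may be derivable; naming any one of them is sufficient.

NP

[0,7] S   <
  [0,3] NP   <
    [0,1] "quickly" : N
    [1,3] NP\N   >
      [1,2] "under" : (NP\N)/(NP\S)
      [2,3] "song" : NP\S
  [3,7] S\NP   >
    [3,4] "the" : (S\NP)/(S\PP)
    [4,7] S\PP   >
      [4,6] (S\PP)/(PP/S)   >
        [4,5] "idea" : ((S\PP)/(PP/S))/NP
        [5,6] "saw" : NP
      [6,7] "plan" : PP/S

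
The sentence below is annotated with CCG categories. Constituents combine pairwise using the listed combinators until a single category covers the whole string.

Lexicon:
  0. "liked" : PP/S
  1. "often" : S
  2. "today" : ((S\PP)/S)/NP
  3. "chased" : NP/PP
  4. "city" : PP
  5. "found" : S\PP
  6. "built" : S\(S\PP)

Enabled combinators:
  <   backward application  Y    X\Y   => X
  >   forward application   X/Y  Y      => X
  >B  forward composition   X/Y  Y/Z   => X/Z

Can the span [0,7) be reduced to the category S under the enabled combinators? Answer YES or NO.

YES

[0,7] S   <
  [0,2] PP   >
    [0,1] "liked" : PP/S
    [1,2] "often" : S
  [2,7] S\PP   >
    [2,5] (S\PP)/S   >
      [2,3] "today" : ((S\PP)/S)/NP
      [3,5] NP   >
        [3,4] "chased" : NP/PP
        [4,5] "city" : PP
    [5,7] S   <
      [5,6] "found" : S\PP
      [6,7] "built" : S\(S\PP)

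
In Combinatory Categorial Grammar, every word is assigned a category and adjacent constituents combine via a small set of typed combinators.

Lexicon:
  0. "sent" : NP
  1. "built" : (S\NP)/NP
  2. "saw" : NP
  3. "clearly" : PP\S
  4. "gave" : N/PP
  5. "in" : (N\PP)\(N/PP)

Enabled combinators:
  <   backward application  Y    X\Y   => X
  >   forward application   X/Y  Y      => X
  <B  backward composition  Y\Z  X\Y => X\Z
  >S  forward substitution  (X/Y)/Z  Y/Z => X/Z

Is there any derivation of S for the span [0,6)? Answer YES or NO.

NO

NP (S\NP)/NP NP PP\S N/PP (N\PP)\(N/PP)
CKY chart[0,6] = {N}; S ∉ chart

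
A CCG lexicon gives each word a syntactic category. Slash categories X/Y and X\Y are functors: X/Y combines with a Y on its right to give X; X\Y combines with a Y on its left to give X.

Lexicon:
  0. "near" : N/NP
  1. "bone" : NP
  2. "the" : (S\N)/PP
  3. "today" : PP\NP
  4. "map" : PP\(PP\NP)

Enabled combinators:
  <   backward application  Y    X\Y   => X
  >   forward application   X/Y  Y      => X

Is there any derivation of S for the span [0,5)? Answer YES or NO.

[0,5] S   <
  [0,2] N   >
    [0,1] "near" : N/NP
    [1,2] "bone" : NP
  [2,5] S\N   >
    [2,3] "the" : (S\N)/PP
    [3,5] PP   <
      [3,4] "today" : PP\NP
      [4,5] "map" : PP\(PP\NP)

YES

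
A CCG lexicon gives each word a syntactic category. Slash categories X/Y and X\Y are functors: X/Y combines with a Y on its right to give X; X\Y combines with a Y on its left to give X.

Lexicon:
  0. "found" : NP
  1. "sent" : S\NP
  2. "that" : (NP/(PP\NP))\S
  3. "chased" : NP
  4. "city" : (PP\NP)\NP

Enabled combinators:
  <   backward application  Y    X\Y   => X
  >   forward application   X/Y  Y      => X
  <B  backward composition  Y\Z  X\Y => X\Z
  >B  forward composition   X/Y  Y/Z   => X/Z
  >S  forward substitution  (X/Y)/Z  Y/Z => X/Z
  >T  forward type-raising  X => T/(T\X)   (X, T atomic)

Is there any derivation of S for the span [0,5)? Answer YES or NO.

NO

NP S\NP (NP/(PP\NP))\S NP (PP\NP)\NP
CKY chart[0,5] = {N/(N\NP), NP, NP/(NP\NP), PP/(PP\NP), S/(S\NP)}; S ∉ chart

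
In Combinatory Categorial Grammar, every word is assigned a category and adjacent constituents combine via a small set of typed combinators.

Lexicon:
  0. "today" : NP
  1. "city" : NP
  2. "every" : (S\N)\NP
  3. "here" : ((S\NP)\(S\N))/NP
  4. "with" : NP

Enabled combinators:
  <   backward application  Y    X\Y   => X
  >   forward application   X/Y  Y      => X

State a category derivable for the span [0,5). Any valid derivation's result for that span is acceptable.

S

[0,5] S   <
  [0,1] "today" : NP
  [1,5] S\NP   <
    [1,3] S\N   <
      [1,2] "city" : NP
      [2,3] "every" : (S\N)\NP
    [3,5] (S\NP)\(S\N)   >
      [3,4] "here" : ((S\NP)\(S\N))/NP
      [4,5] "with" : NP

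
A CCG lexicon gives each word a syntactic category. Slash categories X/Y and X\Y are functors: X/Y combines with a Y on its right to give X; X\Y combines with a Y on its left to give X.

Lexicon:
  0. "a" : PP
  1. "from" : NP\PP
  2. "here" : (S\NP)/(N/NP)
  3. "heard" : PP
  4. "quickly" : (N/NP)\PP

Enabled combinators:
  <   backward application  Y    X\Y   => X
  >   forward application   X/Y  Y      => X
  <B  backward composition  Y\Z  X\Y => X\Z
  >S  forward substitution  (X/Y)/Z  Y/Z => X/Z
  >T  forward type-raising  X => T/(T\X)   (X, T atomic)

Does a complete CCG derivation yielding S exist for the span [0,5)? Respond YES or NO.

[0,5] S   <
  [0,1] "a" : PP
  [1,5] S\PP   <B
    [1,2] "from" : NP\PP
    [2,5] S\NP   >
      [2,3] "here" : (S\NP)/(N/NP)
      [3,5] N/NP   <
        [3,4] "heard" : PP
        [4,5] "quickly" : (N/NP)\PP

YES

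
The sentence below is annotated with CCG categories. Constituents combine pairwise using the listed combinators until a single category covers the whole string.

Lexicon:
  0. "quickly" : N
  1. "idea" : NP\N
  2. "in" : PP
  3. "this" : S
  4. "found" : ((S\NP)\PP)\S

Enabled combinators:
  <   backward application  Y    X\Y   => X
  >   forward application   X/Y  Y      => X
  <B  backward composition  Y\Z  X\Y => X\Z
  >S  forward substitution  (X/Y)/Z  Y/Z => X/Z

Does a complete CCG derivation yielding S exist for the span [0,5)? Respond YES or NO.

YES

[0,5] S   <
  [0,2] NP   <
    [0,1] "quickly" : N
    [1,2] "idea" : NP\N
  [2,5] S\NP   <
    [2,3] "in" : PP
    [3,5] (S\NP)\PP   <
      [3,4] "this" : S
      [4,5] "found" : ((S\NP)\PP)\S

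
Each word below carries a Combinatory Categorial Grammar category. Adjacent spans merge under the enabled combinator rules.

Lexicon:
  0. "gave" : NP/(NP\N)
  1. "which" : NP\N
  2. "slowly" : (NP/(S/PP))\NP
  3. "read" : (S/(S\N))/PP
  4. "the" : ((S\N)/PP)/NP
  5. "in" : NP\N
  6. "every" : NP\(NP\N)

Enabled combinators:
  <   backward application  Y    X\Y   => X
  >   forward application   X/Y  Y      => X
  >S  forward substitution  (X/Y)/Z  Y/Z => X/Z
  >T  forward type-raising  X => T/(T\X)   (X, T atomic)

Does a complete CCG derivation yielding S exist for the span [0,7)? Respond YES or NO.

NO

NP/(NP\N) NP\N (NP/(S/PP))\NP (S/(S\N))/PP ((S\N)/PP)/NP NP\N NP\(NP\N)
CKY chart[0,7] = {N/(N\NP), NP, NP/(NP\NP), PP/(PP\NP), S/(S\NP)}; S ∉ chart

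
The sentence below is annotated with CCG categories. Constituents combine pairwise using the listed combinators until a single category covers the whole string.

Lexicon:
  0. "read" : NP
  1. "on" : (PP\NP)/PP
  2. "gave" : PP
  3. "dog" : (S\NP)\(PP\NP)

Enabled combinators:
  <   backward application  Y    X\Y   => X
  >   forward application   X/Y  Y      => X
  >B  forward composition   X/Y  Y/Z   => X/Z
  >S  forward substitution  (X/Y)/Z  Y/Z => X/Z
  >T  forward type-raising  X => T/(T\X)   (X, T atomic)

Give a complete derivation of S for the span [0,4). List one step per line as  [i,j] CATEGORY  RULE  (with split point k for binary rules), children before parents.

[0,1] NP  lex  "read"
[1,2] (PP\NP)/PP  lex  "on"
[2,3] PP  lex  "gave"
[1,3] PP\NP  >  k=2
[3,4] (S\NP)\(PP\NP)  lex  "dog"
[1,4] S\NP  <  k=3
[0,4] S  <  k=1

[0,4] S   <
  [0,1] "read" : NP
  [1,4] S\NP   <
    [1,3] PP\NP   >
      [1,2] "on" : (PP\NP)/PP
      [2,3] "gave" : PP
    [3,4] "dog" : (S\NP)\(PP\NP)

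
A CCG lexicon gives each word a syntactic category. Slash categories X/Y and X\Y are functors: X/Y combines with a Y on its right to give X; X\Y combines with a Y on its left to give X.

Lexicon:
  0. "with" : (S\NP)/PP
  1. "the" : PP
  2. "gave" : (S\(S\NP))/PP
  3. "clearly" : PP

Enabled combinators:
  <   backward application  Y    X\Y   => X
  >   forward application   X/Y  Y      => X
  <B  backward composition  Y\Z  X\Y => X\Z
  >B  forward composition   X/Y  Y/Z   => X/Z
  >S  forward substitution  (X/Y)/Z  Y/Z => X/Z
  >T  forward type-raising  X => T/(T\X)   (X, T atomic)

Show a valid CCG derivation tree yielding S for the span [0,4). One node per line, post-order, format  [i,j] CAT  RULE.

[0,1] (S\NP)/PP  lex  "with"
[1,2] PP  lex  "the"
[0,2] S\NP  >  k=1
[2,3] (S\(S\NP))/PP  lex  "gave"
[3,4] PP  lex  "clearly"
[2,4] S\(S\NP)  >  k=3
[0,4] S  <  k=2

[0,4] S   <
  [0,2] S\NP   >
    [0,1] "with" : (S\NP)/PP
    [1,2] "the" : PP
  [2,4] S\(S\NP)   >
    [2,3] "gave" : (S\(S\NP))/PP
    [3,4] "clearly" : PP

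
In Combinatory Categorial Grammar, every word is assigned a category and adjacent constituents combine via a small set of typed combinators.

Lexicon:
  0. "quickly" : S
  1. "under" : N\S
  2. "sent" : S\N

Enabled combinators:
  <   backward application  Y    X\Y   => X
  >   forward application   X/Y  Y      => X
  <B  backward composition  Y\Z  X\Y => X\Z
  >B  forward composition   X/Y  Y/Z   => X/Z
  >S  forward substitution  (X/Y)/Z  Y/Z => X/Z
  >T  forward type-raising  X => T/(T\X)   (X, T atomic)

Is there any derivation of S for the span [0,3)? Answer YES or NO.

[0,3] S   <
  [0,2] N   <
    [0,1] "quickly" : S
    [1,2] "under" : N\S
  [2,3] "sent" : S\N

YES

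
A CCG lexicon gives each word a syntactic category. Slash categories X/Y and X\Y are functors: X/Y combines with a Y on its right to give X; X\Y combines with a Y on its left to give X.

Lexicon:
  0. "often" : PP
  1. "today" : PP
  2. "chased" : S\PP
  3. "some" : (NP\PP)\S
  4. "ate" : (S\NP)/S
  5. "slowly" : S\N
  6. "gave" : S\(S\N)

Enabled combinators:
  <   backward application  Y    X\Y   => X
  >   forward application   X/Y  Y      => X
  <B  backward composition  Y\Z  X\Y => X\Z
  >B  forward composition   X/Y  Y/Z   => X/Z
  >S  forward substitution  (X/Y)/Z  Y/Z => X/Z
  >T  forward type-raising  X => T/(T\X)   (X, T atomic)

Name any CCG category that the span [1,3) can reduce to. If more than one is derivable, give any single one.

S

[0,7] S   >
  [0,1] S/(S\PP)   >T
    [0,1] "often" : PP
  [1,7] S\PP   <B
    [1,4] NP\PP   <
      [1,3] S   <
        [1,2] "today" : PP
        [2,3] "chased" : S\PP
      [3,4] "some" : (NP\PP)\S
    [4,7] S\NP   >
      [4,5] "ate" : (S\NP)/S
      [5,7] S   <
        [5,6] "slowly" : S\N
        [6,7] "gave" : S\(S\N)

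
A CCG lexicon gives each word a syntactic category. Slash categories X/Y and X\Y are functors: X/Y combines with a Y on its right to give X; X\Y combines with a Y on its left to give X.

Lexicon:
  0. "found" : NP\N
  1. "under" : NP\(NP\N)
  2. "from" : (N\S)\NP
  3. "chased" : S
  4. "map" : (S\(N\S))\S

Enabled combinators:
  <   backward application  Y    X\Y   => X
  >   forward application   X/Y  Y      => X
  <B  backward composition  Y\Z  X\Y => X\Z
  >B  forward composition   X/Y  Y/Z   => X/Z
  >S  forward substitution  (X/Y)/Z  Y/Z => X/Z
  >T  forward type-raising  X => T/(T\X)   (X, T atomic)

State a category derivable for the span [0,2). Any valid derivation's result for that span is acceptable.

[0,5] S   <
  [0,3] N\S   <
    [0,2] NP   <
      [0,1] "found" : NP\N
      [1,2] "under" : NP\(NP\N)
    [2,3] "from" : (N\S)\NP
  [3,5] S\(N\S)   <
    [3,4] "chased" : S
    [4,5] "map" : (S\(N\S))\S

NP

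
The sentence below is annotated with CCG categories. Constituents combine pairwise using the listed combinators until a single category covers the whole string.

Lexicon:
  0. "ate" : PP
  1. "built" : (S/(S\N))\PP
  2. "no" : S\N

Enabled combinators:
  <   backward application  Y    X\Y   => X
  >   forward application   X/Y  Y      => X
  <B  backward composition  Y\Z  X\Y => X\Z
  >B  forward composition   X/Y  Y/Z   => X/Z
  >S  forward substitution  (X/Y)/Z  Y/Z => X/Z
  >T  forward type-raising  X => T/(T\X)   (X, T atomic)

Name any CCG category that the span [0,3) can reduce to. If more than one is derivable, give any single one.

S

[0,3] S   >
  [0,2] S/(S\N)   <
    [0,1] "ate" : PP
    [1,2] "built" : (S/(S\N))\PP
  [2,3] "no" : S\N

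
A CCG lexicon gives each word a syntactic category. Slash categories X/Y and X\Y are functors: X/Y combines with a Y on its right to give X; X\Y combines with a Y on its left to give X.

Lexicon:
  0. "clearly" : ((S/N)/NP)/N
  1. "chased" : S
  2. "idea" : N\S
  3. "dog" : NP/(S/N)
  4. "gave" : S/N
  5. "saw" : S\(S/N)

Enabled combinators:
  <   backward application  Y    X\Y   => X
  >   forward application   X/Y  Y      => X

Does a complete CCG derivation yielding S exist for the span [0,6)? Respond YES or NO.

YES

[0,6] S   <
  [0,5] S/N   >
    [0,3] (S/N)/NP   >
      [0,1] "clearly" : ((S/N)/NP)/N
      [1,3] N   <
        [1,2] "chased" : S
        [2,3] "idea" : N\S
    [3,5] NP   >
      [3,4] "dog" : NP/(S/N)
      [4,5] "gave" : S/N
  [5,6] "saw" : S\(S/N)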